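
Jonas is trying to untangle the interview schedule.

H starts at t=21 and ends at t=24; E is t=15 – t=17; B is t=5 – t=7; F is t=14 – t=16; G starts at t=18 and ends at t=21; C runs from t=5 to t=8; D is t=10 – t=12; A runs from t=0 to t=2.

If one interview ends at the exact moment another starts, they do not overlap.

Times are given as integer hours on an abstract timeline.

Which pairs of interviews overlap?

Sorted by start: A, B, C, D, F, E, G, H.
B starts after A ends — done with A.
C starts before B ends → B and C overlap.
D starts after B ends — done with B.
D starts after C ends — done with C.
F starts after D ends — done with D.
E starts before F ends → F and E overlap.
G starts after F ends — done with F.
G starts after E ends — done with E.
H starts exactly when G ends (back-to-back, no overlap).

B & C, E & F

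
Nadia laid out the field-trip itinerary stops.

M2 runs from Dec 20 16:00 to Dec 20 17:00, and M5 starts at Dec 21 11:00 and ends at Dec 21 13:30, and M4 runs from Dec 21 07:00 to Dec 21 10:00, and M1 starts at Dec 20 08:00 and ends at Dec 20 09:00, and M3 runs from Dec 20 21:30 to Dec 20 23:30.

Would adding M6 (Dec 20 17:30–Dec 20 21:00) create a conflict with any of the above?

M1: ends Dec 20 09:00 at or before M6 starts Dec 20 17:30 → clear.
M2: ends Dec 20 17:00 at or before M6 starts Dec 20 17:30 → clear.
M3: starts Dec 20 21:30 at or after M6 ends Dec 20 21:00 → clear.
M4: starts Dec 21 07:00 at or after M6 ends Dec 20 21:00 → clear.
M5: starts Dec 21 11:00 at or after M6 ends Dec 20 21:00 → clear.

No — it doesn't clash with anything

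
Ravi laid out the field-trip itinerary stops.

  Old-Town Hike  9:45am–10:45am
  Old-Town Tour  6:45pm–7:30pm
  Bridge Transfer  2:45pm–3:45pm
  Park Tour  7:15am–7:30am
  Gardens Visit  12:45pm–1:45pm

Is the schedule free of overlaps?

Yes

Check each pair: they overlap iff neither finishes before the other starts.
Sorted by start: Park Tour, Old-Town Hike, Gardens Visit, Bridge Transfer, Old-Town Tour.
Old-Town Hike starts after Park Tour ends; Park Tour is clear from here.
Gardens Visit starts after Old-Town Hike ends; Old-Town Hike is clear from here.
Bridge Transfer starts after Gardens Visit ends; Gardens Visit is clear from here.
Old-Town Tour starts after Bridge Transfer ends.
Every pair is clear; the schedule has no overlaps.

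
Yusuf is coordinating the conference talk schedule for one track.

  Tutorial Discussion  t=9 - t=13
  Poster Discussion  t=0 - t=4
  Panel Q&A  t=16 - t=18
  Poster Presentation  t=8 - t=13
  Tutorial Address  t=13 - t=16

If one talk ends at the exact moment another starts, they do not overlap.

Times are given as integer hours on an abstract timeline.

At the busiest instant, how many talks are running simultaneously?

2

Sort all start/end points and keep a running count:
t=0 start Poster Discussion → 1
t=4 end Poster Discussion → 0
t=8 start Poster Presentation → 1
t=9 start Tutorial Discussion → 2
t=13 end Poster Presentation → 1
t=13 end Tutorial Discussion → 0
t=13 start Tutorial Address → 1
t=16 end Tutorial Address → 0
t=16 start Panel Q&A → 1
t=18 end Panel Q&A → 0
Peak is 2, at t=9 (Poster Presentation, Tutorial Discussion).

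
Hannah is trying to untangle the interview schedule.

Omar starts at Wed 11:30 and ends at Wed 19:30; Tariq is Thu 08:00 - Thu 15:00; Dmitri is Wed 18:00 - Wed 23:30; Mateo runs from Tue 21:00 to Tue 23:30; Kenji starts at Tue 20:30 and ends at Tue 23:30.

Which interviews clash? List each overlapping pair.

Dmitri & Omar, Kenji & Mateo

Sorted by start: Kenji, Mateo, Omar, Dmitri, Tariq.
Mateo starts before Kenji ends → Kenji and Mateo overlap.
Omar starts after Kenji ends, so Kenji has no further overlaps.
Omar starts after Mateo ends, so Mateo has no further overlaps.
Dmitri starts before Omar ends → Omar and Dmitri overlap.
Tariq starts after Omar ends.
Tariq starts after Dmitri ends.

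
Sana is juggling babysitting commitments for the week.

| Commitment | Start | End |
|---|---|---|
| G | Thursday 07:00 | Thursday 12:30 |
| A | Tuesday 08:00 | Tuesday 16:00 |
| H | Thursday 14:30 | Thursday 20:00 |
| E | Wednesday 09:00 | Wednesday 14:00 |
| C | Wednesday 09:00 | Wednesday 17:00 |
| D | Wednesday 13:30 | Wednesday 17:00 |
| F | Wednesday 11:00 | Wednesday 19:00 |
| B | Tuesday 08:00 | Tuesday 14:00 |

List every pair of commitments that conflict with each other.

Sorted by start: A, B, C, E, F, D, G, H.
B starts before A ends → A and B overlap.
C starts after A ends, so nothing later overlaps A either.
C starts after B ends, so nothing later overlaps B either.
E starts before C ends → C and E overlap.
F starts before C ends → C and F overlap.
D starts before C ends → C and D overlap.
G starts after C ends, so nothing later overlaps C either.
F starts before E ends → E and F overlap.
D starts before E ends → E and D overlap.
G starts after E ends, so nothing later overlaps E either.
D starts before F ends → F and D overlap.
G starts after F ends, so nothing later overlaps F either.
G starts after D ends, so nothing later overlaps D either.
H starts after G ends.

A & B, C & D, C & E, C & F, D & E, D & F, E & F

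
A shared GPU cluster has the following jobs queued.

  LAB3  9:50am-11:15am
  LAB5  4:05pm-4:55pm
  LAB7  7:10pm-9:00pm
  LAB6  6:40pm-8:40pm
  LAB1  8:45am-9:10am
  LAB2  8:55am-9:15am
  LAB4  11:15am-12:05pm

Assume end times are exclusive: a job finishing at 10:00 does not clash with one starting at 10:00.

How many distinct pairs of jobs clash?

2

Sorted by start: LAB1, LAB2, LAB3, LAB4, LAB5, LAB6, LAB7.
LAB2 starts before LAB1 ends → LAB1 and LAB2 overlap.
LAB3 starts after LAB1 ends — done with LAB1.
LAB3 starts after LAB2 ends — done with LAB2.
LAB4 starts exactly when LAB3 ends (back-to-back, no overlap) — done with LAB3.
LAB5 starts after LAB4 ends — done with LAB4.
LAB6 starts after LAB5 ends — done with LAB5.
LAB7 starts before LAB6 ends → LAB6 and LAB7 overlap.
Overlapping pairs: LAB1 & LAB2, LAB6 & LAB7 — 2 in total.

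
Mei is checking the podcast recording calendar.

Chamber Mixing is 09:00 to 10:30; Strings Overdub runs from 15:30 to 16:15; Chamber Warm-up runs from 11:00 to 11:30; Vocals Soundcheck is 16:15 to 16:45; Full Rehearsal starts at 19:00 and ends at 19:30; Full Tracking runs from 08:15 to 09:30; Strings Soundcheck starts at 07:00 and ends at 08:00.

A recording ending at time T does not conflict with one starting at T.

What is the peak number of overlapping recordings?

Sort all start/end points and keep a running count:
07:00 start Strings Soundcheck → 1
08:00 end Strings Soundcheck → 0
08:15 start Full Tracking → 1
09:00 start Chamber Mixing → 2
09:30 end Full Tracking → 1
10:30 end Chamber Mixing → 0
11:00 start Chamber Warm-up → 1
11:30 end Chamber Warm-up → 0
15:30 start Strings Overdub → 1
16:15 end Strings Overdub → 0
16:15 start Vocals Soundcheck → 1
16:45 end Vocals Soundcheck → 0
19:00 start Full Rehearsal → 1
19:30 end Full Rehearsal → 0
Peak is 2, at 09:00 (Chamber Mixing, Full Tracking).

2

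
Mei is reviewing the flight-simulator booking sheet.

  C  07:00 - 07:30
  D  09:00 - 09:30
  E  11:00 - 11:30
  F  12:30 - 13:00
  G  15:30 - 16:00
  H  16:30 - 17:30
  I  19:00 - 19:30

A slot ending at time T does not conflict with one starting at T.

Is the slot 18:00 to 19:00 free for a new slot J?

Yes — the slot is free

C: ends 07:30 at or before J starts 18:00 → clear.
D: ends 09:30 at or before J starts 18:00 → clear.
E: ends 11:30 at or before J starts 18:00 → clear.
F: ends 13:00 at or before J starts 18:00 → clear.
G: ends 16:00 at or before J starts 18:00 → clear.
H: ends 17:30 at or before J starts 18:00 → clear.
I: starts 19:00 at or after J ends 19:00 → clear.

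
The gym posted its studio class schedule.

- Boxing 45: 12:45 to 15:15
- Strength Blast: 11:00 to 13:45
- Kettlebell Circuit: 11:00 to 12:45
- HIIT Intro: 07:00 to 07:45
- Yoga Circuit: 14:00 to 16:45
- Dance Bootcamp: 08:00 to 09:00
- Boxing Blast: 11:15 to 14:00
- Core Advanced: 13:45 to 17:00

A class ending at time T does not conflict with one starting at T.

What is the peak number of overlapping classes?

Sort all start/end points and keep a running count:
07:00 start HIIT Intro → 1
07:45 end HIIT Intro → 0
08:00 start Dance Bootcamp → 1
09:00 end Dance Bootcamp → 0
11:00 start Kettlebell Circuit → 1
11:00 start Strength Blast → 2
11:15 start Boxing Blast → 3
12:45 end Kettlebell Circuit → 2
12:45 start Boxing 45 → 3
13:45 end Strength Blast → 2
13:45 start Core Advanced → 3
14:00 end Boxing Blast → 2
14:00 start Yoga Circuit → 3
15:15 end Boxing 45 → 2
16:45 end Yoga Circuit → 1
17:00 end Core Advanced → 0
Peak is 3, at 11:15 (Boxing Blast, Kettlebell Circuit, Strength Blast).

3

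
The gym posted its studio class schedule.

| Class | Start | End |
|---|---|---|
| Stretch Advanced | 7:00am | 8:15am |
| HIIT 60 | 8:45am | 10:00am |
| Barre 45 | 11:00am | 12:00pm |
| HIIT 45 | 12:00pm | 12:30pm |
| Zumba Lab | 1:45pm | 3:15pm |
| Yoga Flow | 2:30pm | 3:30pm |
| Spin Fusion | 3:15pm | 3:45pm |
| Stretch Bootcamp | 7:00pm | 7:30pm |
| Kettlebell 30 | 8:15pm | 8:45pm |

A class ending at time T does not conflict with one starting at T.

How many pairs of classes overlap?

Sorted by start: Stretch Advanced, HIIT 60, Barre 45, HIIT 45, Zumba Lab, Yoga Flow, Spin Fusion, Stretch Bootcamp, Kettlebell 30.
HIIT 60 starts after Stretch Advanced ends — done with Stretch Advanced.
Barre 45 starts after HIIT 60 ends — done with HIIT 60.
HIIT 45 starts exactly when Barre 45 ends (back-to-back, no overlap) — done with Barre 45.
Zumba Lab starts after HIIT 45 ends — done with HIIT 45.
Yoga Flow starts before Zumba Lab ends → Zumba Lab and Yoga Flow overlap.
Spin Fusion starts exactly when Zumba Lab ends (back-to-back, no overlap) — done with Zumba Lab.
Spin Fusion starts before Yoga Flow ends → Yoga Flow and Spin Fusion overlap.
Stretch Bootcamp starts after Yoga Flow ends — done with Yoga Flow.
Stretch Bootcamp starts after Spin Fusion ends — done with Spin Fusion.
Kettlebell 30 starts after Stretch Bootcamp ends.
Overlapping pairs: Spin Fusion & Yoga Flow, Yoga Flow & Zumba Lab — 2 in total.

2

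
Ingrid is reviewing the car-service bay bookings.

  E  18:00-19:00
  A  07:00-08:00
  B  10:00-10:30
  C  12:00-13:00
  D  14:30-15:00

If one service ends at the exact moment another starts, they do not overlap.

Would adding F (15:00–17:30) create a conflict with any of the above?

A: ends 08:00 at or before F starts 15:00 → clear.
B: ends 10:30 at or before F starts 15:00 → clear.
C: ends 13:00 at or before F starts 15:00 → clear.
D: ends 15:00 at or before F starts 15:00 → clear.
E: starts 18:00 at or after F ends 17:30 → clear.

No — it doesn't clash with anything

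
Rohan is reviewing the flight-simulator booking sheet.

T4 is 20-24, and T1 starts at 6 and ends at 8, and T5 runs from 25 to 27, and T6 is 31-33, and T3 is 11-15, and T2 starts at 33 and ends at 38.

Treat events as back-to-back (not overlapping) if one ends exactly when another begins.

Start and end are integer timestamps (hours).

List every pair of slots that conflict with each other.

no conflicts

Sorted by start: T1, T3, T4, T5, T6, T2.
T3 starts after T1 ends; T1 is clear from here.
T4 starts after T3 ends; T3 is clear from here.
T5 starts after T4 ends; T4 is clear from here.
T6 starts after T5 ends; T5 is clear from here.
T2 starts exactly when T6 ends (back-to-back, no overlap).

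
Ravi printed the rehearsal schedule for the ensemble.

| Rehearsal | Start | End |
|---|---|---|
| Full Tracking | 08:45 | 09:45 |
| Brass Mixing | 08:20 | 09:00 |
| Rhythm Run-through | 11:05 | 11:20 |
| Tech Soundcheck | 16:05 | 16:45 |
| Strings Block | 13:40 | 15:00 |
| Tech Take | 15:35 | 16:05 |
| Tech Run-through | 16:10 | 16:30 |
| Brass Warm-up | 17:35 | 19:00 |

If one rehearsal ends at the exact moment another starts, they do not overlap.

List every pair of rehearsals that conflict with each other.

Brass Mixing & Full Tracking, Tech Run-through & Tech Soundcheck

Two intervals overlap when each starts before the other ends.
Sorted by start: Brass Mixing, Full Tracking, Rhythm Run-through, Strings Block, Tech Take, Tech Soundcheck, Tech Run-through, Brass Warm-up.
Full Tracking starts before Brass Mixing ends → Brass Mixing and Full Tracking overlap.
Rhythm Run-through starts after Brass Mixing ends, so Brass Mixing has no further overlaps.
Rhythm Run-through starts after Full Tracking ends, so Full Tracking has no further overlaps.
Strings Block starts after Rhythm Run-through ends, so Rhythm Run-through has no further overlaps.
Tech Take starts after Strings Block ends, so Strings Block has no further overlaps.
Tech Soundcheck starts exactly when Tech Take ends (back-to-back, no overlap), so Tech Take has no further overlaps.
Tech Run-through starts before Tech Soundcheck ends → Tech Soundcheck and Tech Run-through overlap.
Brass Warm-up starts after Tech Soundcheck ends.
Brass Warm-up starts after Tech Run-through ends.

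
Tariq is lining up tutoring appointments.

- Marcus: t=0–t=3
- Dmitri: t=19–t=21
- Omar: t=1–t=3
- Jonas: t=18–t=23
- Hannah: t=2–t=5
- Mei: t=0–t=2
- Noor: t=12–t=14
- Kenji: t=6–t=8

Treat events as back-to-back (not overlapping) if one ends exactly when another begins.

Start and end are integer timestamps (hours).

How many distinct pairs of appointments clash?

6

Sorted by start: Marcus, Mei, Omar, Hannah, Kenji, Noor, Jonas, Dmitri.
Mei starts before Marcus ends → Marcus and Mei overlap.
Omar starts before Marcus ends → Marcus and Omar overlap.
Hannah starts before Marcus ends → Marcus and Hannah overlap.
Kenji starts after Marcus ends — done with Marcus.
Omar starts before Mei ends → Mei and Omar overlap.
Hannah starts exactly when Mei ends (back-to-back, no overlap) — done with Mei.
Hannah starts before Omar ends → Omar and Hannah overlap.
Kenji starts after Omar ends — done with Omar.
Kenji starts after Hannah ends — done with Hannah.
Noor starts after Kenji ends — done with Kenji.
Jonas starts after Noor ends — done with Noor.
Dmitri starts before Jonas ends → Jonas and Dmitri overlap.
Overlapping pairs: Dmitri & Jonas, Hannah & Marcus, Hannah & Omar, Marcus & Mei, Marcus & Omar, Mei & Omar — 6 in total.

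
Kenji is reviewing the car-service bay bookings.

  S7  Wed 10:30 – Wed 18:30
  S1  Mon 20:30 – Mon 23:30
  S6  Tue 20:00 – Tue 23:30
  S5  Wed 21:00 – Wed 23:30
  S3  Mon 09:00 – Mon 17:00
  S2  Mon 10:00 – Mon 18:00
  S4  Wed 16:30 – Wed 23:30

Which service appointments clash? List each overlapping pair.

S2 & S3, S4 & S5, S4 & S7

Two intervals overlap when each starts before the other ends.
Sorted by start: S3, S2, S1, S6, S7, S4, S5.
S2 starts before S3 ends → S3 and S2 overlap.
S1 starts after S3 ends; S3 is clear from here.
S1 starts after S2 ends; S2 is clear from here.
S6 starts after S1 ends; S1 is clear from here.
S7 starts after S6 ends; S6 is clear from here.
S4 starts before S7 ends → S7 and S4 overlap.
S5 starts after S7 ends.
S5 starts before S4 ends → S4 and S5 overlap.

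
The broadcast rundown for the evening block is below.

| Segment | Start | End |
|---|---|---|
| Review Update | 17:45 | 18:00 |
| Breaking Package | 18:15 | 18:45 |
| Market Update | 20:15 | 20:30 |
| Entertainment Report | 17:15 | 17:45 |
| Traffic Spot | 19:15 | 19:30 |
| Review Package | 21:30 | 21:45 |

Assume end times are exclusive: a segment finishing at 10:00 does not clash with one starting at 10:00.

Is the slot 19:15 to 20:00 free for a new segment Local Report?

No — it overlaps Traffic Spot

Entertainment Report: ends 17:45 at or before Local Report starts 19:15 → clear.
Review Update: ends 18:00 at or before Local Report starts 19:15 → clear.
Breaking Package: ends 18:45 at or before Local Report starts 19:15 → clear.
Traffic Spot: starts 19:15 before Local Report ends 20:00, and ends 19:30 after Local Report starts 19:15 → overlap.
Market Update: starts 20:15 at or after Local Report ends 20:00 → clear.
Review Package: starts 21:30 at or after Local Report ends 20:00 → clear.
Local Report overlaps Traffic Spot.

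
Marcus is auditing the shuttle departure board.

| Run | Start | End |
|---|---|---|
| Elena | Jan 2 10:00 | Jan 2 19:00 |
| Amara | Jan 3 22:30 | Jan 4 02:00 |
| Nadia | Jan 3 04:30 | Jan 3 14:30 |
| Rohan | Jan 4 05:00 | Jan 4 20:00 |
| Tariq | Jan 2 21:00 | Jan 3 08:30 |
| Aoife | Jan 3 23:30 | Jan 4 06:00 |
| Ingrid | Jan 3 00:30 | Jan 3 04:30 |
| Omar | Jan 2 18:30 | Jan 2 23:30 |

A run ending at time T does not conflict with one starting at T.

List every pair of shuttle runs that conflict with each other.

Sorted by start: Elena, Omar, Tariq, Ingrid, Nadia, Amara, Aoife, Rohan.
Omar starts before Elena ends → Elena and Omar overlap.
Tariq starts after Elena ends; Elena is clear from here.
Tariq starts before Omar ends → Omar and Tariq overlap.
Ingrid starts after Omar ends; Omar is clear from here.
Ingrid starts before Tariq ends → Tariq and Ingrid overlap.
Nadia starts before Tariq ends → Tariq and Nadia overlap.
Amara starts after Tariq ends; Tariq is clear from here.
Nadia starts exactly when Ingrid ends (back-to-back, no overlap); Ingrid is clear from here.
Amara starts after Nadia ends; Nadia is clear from here.
Aoife starts before Amara ends → Amara and Aoife overlap.
Rohan starts after Amara ends.
Rohan starts before Aoife ends → Aoife and Rohan overlap.

Amara & Aoife, Aoife & Rohan, Elena & Omar, Ingrid & Tariq, Nadia & Tariq, Omar & Tariq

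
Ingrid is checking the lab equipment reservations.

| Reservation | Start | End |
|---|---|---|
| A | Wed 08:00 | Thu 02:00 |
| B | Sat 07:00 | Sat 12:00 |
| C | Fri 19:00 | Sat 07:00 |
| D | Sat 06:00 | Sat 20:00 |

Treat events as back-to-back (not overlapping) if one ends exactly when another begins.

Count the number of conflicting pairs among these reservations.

Sorted by start: A, C, D, B.
C starts after A ends; A is clear from here.
D starts before C ends → C and D overlap.
B starts exactly when C ends (back-to-back, no overlap).
B starts before D ends → D and B overlap.
Overlapping pairs: B & D, C & D — 2 in total.

2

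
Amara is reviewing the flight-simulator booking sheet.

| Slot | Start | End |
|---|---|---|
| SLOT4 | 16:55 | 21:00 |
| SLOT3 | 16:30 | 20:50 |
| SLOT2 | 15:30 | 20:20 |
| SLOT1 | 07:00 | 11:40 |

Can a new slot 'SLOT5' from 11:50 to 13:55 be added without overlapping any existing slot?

Yes — the slot is free

SLOT1: ends 11:40 at or before SLOT5 starts 11:50 → clear.
SLOT2: starts 15:30 at or after SLOT5 ends 13:55 → clear.
SLOT3: starts 16:30 at or after SLOT5 ends 13:55 → clear.
SLOT4: starts 16:55 at or after SLOT5 ends 13:55 → clear.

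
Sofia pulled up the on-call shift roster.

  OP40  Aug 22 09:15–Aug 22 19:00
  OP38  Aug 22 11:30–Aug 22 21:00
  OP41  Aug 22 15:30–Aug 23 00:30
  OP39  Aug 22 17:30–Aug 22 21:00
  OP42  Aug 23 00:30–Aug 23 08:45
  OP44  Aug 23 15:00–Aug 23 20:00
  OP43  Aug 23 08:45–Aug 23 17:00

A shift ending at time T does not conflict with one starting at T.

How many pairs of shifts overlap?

7

Sorted by start: OP40, OP38, OP41, OP39, OP42, OP43, OP44.
OP38 starts before OP40 ends → OP40 and OP38 overlap.
OP41 starts before OP40 ends → OP40 and OP41 overlap.
OP39 starts before OP40 ends → OP40 and OP39 overlap.
OP42 starts after OP40 ends; OP40 is clear from here.
OP41 starts before OP38 ends → OP38 and OP41 overlap.
OP39 starts before OP38 ends → OP38 and OP39 overlap.
OP42 starts after OP38 ends; OP38 is clear from here.
OP39 starts before OP41 ends → OP41 and OP39 overlap.
OP42 starts exactly when OP41 ends (back-to-back, no overlap); OP41 is clear from here.
OP42 starts after OP39 ends; OP39 is clear from here.
OP43 starts exactly when OP42 ends (back-to-back, no overlap); OP42 is clear from here.
OP44 starts before OP43 ends → OP43 and OP44 overlap.
Overlapping pairs: OP38 & OP39, OP38 & OP40, OP38 & OP41, OP39 & OP40, OP39 & OP41, OP40 & OP41, OP43 & OP44 — 7 in total.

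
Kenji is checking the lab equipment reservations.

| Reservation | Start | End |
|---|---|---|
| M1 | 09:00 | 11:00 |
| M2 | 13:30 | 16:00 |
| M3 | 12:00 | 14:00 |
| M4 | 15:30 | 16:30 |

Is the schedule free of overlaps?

No

Sorted by start: M1, M3, M2, M4.
M3 starts after M1 ends, so nothing later overlaps M1 either.
M2 starts before M3 ends → M3 and M2 overlap.
That's a conflict, so the schedule is not conflict-free.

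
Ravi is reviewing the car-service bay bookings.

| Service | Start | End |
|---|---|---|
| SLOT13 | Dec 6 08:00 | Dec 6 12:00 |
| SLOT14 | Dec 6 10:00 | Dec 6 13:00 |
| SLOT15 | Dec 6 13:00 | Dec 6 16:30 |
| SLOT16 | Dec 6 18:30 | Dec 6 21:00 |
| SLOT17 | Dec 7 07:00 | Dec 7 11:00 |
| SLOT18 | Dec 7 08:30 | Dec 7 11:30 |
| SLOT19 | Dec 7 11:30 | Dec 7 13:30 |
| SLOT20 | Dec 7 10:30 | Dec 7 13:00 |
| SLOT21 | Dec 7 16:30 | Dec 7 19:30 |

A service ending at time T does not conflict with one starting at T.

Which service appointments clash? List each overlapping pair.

Sorted by start: SLOT13, SLOT14, SLOT15, SLOT16, SLOT17, SLOT18, SLOT20, SLOT19, SLOT21.
SLOT14 starts before SLOT13 ends → SLOT13 and SLOT14 overlap.
SLOT15 starts after SLOT13 ends, so SLOT13 has no further overlaps.
SLOT15 starts exactly when SLOT14 ends (back-to-back, no overlap), so SLOT14 has no further overlaps.
SLOT16 starts after SLOT15 ends, so SLOT15 has no further overlaps.
SLOT17 starts after SLOT16 ends, so SLOT16 has no further overlaps.
SLOT18 starts before SLOT17 ends → SLOT17 and SLOT18 overlap.
SLOT20 starts before SLOT17 ends → SLOT17 and SLOT20 overlap.
SLOT19 starts after SLOT17 ends, so SLOT17 has no further overlaps.
SLOT20 starts before SLOT18 ends → SLOT18 and SLOT20 overlap.
SLOT19 starts exactly when SLOT18 ends (back-to-back, no overlap), so SLOT18 has no further overlaps.
SLOT19 starts before SLOT20 ends → SLOT20 and SLOT19 overlap.
SLOT21 starts after SLOT20 ends.
SLOT21 starts after SLOT19 ends.

SLOT13 & SLOT14, SLOT17 & SLOT18, SLOT17 & SLOT20, SLOT18 & SLOT20, SLOT19 & SLOT20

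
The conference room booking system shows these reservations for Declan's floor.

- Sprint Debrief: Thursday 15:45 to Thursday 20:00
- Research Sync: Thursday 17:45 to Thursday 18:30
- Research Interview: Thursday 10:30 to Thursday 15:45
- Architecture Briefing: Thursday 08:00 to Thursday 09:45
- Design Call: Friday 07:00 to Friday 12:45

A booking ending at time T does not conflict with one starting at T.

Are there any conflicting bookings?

Sorted by start: Architecture Briefing, Research Interview, Sprint Debrief, Research Sync, Design Call.
Research Interview starts after Architecture Briefing ends — done with Architecture Briefing.
Sprint Debrief starts exactly when Research Interview ends (back-to-back, no overlap) — done with Research Interview.
Research Sync starts before Sprint Debrief ends → Sprint Debrief and Research Sync overlap.
That's a conflict, so the schedule is not conflict-free.

Yes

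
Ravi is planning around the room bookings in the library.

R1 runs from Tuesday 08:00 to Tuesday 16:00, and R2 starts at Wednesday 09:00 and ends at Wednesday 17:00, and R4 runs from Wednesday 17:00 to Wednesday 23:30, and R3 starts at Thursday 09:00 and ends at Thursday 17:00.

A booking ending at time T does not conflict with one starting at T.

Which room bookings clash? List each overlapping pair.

no conflicts

Sorted by start: R1, R2, R4, R3.
R2 starts after R1 ends; R1 is clear from here.
R4 starts exactly when R2 ends (back-to-back, no overlap); R2 is clear from here.
R3 starts after R4 ends.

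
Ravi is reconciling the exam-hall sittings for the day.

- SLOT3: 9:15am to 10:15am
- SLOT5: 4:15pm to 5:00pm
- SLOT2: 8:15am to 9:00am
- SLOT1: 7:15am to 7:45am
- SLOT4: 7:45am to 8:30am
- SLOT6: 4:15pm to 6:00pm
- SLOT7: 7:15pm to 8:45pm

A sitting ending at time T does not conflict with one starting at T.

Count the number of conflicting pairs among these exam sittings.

Sorted by start: SLOT1, SLOT4, SLOT2, SLOT3, SLOT5, SLOT6, SLOT7.
SLOT4 starts exactly when SLOT1 ends (back-to-back, no overlap); SLOT1 is clear from here.
SLOT2 starts before SLOT4 ends → SLOT4 and SLOT2 overlap.
SLOT3 starts after SLOT4 ends; SLOT4 is clear from here.
SLOT3 starts after SLOT2 ends; SLOT2 is clear from here.
SLOT5 starts after SLOT3 ends; SLOT3 is clear from here.
SLOT6 starts before SLOT5 ends → SLOT5 and SLOT6 overlap.
SLOT7 starts after SLOT5 ends.
SLOT7 starts after SLOT6 ends.
Overlapping pairs: SLOT2 & SLOT4, SLOT5 & SLOT6 — 2 in total.

2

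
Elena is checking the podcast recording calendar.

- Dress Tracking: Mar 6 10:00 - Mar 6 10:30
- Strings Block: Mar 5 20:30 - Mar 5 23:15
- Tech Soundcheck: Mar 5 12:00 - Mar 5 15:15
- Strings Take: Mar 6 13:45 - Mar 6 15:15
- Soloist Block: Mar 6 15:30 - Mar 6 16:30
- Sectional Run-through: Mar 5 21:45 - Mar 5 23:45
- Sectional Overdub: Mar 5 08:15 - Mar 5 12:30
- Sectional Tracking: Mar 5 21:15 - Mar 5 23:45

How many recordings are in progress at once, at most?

Sort all start/end points and keep a running count:
Mar 5 08:15 start Sectional Overdub → 1
Mar 5 12:00 start Tech Soundcheck → 2
Mar 5 12:30 end Sectional Overdub → 1
Mar 5 15:15 end Tech Soundcheck → 0
Mar 5 20:30 start Strings Block → 1
Mar 5 21:15 start Sectional Tracking → 2
Mar 5 21:45 start Sectional Run-through → 3
Mar 5 23:15 end Strings Block → 2
Mar 5 23:45 end Sectional Run-through → 1
Mar 5 23:45 end Sectional Tracking → 0
Mar 6 10:00 start Dress Tracking → 1
Mar 6 10:30 end Dress Tracking → 0
Mar 6 13:45 start Strings Take → 1
Mar 6 15:15 end Strings Take → 0
Mar 6 15:30 start Soloist Block → 1
Mar 6 16:30 end Soloist Block → 0
Peak is 3, at Mar 5 21:45 (Sectional Run-through, Sectional Tracking, Strings Block).

3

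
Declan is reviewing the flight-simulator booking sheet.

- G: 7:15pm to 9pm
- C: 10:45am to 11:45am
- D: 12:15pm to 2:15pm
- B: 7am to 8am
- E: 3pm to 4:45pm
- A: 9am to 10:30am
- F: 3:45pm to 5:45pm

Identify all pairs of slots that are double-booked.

Sorted by start: B, A, C, D, E, F, G.
A starts after B ends, so B has no further overlaps.
C starts after A ends, so A has no further overlaps.
D starts after C ends, so C has no further overlaps.
E starts after D ends, so D has no further overlaps.
F starts before E ends → E and F overlap.
G starts after E ends.
G starts after F ends.

E & F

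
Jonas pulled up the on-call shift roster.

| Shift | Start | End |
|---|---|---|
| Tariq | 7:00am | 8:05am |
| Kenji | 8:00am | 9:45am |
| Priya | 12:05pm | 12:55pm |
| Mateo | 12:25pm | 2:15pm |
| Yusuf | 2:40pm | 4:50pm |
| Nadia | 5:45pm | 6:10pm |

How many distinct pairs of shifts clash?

Sorted by start: Tariq, Kenji, Priya, Mateo, Yusuf, Nadia.
Kenji starts before Tariq ends → Tariq and Kenji overlap.
Priya starts after Tariq ends, so Tariq has no further overlaps.
Priya starts after Kenji ends, so Kenji has no further overlaps.
Mateo starts before Priya ends → Priya and Mateo overlap.
Yusuf starts after Priya ends, so Priya has no further overlaps.
Yusuf starts after Mateo ends, so Mateo has no further overlaps.
Nadia starts after Yusuf ends.
Overlapping pairs: Kenji & Tariq, Mateo & Priya — 2 in total.

2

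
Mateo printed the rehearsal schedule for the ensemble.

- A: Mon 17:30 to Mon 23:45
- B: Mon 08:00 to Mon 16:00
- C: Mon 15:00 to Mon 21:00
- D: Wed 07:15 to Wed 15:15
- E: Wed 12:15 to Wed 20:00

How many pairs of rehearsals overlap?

3

Check each pair: they overlap iff neither finishes before the other starts.
Sorted by start: B, C, A, D, E.
C starts before B ends → B and C overlap.
A starts after B ends, so nothing later overlaps B either.
A starts before C ends → C and A overlap.
D starts after C ends, so nothing later overlaps C either.
D starts after A ends, so nothing later overlaps A either.
E starts before D ends → D and E overlap.
Overlapping pairs: A & C, B & C, D & E — 3 in total.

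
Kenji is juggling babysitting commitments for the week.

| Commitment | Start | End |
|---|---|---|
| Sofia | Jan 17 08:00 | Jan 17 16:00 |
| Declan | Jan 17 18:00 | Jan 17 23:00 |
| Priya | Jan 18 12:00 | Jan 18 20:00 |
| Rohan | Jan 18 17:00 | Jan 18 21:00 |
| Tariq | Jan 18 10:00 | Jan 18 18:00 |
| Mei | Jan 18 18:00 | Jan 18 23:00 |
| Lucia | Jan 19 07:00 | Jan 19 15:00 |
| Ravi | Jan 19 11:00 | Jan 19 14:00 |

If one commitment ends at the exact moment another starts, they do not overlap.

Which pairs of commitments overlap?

Lucia & Ravi, Mei & Priya, Mei & Rohan, Priya & Rohan, Priya & Tariq, Rohan & Tariq

Sorted by start: Sofia, Declan, Tariq, Priya, Rohan, Mei, Lucia, Ravi.
Declan starts after Sofia ends; Sofia is clear from here.
Tariq starts after Declan ends; Declan is clear from here.
Priya starts before Tariq ends → Tariq and Priya overlap.
Rohan starts before Tariq ends → Tariq and Rohan overlap.
Mei starts exactly when Tariq ends (back-to-back, no overlap); Tariq is clear from here.
Rohan starts before Priya ends → Priya and Rohan overlap.
Mei starts before Priya ends → Priya and Mei overlap.
Lucia starts after Priya ends; Priya is clear from here.
Mei starts before Rohan ends → Rohan and Mei overlap.
Lucia starts after Rohan ends; Rohan is clear from here.
Lucia starts after Mei ends; Mei is clear from here.
Ravi starts before Lucia ends → Lucia and Ravi overlap.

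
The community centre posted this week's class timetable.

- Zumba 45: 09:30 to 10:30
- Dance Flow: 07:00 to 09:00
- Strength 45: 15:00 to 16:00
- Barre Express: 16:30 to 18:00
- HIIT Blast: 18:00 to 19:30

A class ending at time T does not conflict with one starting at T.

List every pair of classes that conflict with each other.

no overlapping pairs

Two intervals overlap when each starts before the other ends.
Sorted by start: Dance Flow, Zumba 45, Strength 45, Barre Express, HIIT Blast.
Zumba 45 starts after Dance Flow ends, so nothing later overlaps Dance Flow either.
Strength 45 starts after Zumba 45 ends, so nothing later overlaps Zumba 45 either.
Barre Express starts after Strength 45 ends, so nothing later overlaps Strength 45 either.
HIIT Blast starts exactly when Barre Express ends (back-to-back, no overlap).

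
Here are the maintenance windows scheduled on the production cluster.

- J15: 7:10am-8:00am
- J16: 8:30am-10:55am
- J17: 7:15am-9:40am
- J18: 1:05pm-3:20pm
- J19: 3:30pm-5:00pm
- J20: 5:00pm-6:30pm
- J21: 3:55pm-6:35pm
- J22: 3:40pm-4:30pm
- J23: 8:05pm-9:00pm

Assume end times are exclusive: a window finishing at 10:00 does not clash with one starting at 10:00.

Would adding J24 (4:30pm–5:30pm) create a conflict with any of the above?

J15: ends 8:00am at or before J24 starts 4:30pm → clear.
J17: ends 9:40am at or before J24 starts 4:30pm → clear.
J16: ends 10:55am at or before J24 starts 4:30pm → clear.
J18: ends 3:20pm at or before J24 starts 4:30pm → clear.
J19: starts 3:30pm before J24 ends 5:30pm, and ends 5:00pm after J24 starts 4:30pm → overlap.
J22: ends 4:30pm at or before J24 starts 4:30pm → clear.
J21: starts 3:55pm before J24 ends 5:30pm, and ends 6:35pm after J24 starts 4:30pm → overlap.
J20: starts 5:00pm before J24 ends 5:30pm, and ends 6:30pm after J24 starts 4:30pm → overlap.
J23: starts 8:05pm at or after J24 ends 5:30pm → clear.
J24 overlaps J19, J20, J21.

Yes — it overlaps J19, J20, J21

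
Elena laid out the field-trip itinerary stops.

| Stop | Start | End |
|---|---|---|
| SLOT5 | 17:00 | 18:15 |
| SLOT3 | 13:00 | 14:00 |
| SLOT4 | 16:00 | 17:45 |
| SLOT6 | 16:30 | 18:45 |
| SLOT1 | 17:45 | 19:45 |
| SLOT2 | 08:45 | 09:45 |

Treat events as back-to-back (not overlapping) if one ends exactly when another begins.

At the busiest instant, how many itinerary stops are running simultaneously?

Sort all start/end points and keep a running count:
08:45 start SLOT2 → 1
09:45 end SLOT2 → 0
13:00 start SLOT3 → 1
14:00 end SLOT3 → 0
16:00 start SLOT4 → 1
16:30 start SLOT6 → 2
17:00 start SLOT5 → 3
17:45 end SLOT4 → 2
17:45 start SLOT1 → 3
18:15 end SLOT5 → 2
18:45 end SLOT6 → 1
19:45 end SLOT1 → 0
Peak is 3, at 17:00 (SLOT4, SLOT5, SLOT6).

3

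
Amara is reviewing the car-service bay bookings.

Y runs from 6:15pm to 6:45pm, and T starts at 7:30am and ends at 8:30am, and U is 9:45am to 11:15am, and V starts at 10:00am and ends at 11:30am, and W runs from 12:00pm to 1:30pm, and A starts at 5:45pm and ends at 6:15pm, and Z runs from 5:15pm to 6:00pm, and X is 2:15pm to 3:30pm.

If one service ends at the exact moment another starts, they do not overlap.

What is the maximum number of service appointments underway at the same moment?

2

Walk through starts and ends in time order (an end at T is processed before a start at T):
7:30am start T → 1
8:30am end T → 0
9:45am start U → 1
10:00am start V → 2
11:15am end U → 1
11:30am end V → 0
12:00pm start W → 1
1:30pm end W → 0
2:15pm start X → 1
3:30pm end X → 0
5:15pm start Z → 1
5:45pm start A → 2
6:00pm end Z → 1
6:15pm end A → 0
6:15pm start Y → 1
6:45pm end Y → 0
Peak is 2, at 10:00am (U, V).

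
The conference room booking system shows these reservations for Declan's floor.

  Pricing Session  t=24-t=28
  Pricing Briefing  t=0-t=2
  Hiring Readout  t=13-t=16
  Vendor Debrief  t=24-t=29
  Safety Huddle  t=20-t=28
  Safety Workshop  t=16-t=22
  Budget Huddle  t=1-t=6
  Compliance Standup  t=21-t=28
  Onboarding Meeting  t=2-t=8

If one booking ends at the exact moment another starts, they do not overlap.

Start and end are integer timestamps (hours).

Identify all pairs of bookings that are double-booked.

Sorted by start: Pricing Briefing, Budget Huddle, Onboarding Meeting, Hiring Readout, Safety Workshop, Safety Huddle, Compliance Standup, Pricing Session, Vendor Debrief.
Budget Huddle starts before Pricing Briefing ends → Pricing Briefing and Budget Huddle overlap.
Onboarding Meeting starts exactly when Pricing Briefing ends (back-to-back, no overlap) — done with Pricing Briefing.
Onboarding Meeting starts before Budget Huddle ends → Budget Huddle and Onboarding Meeting overlap.
Hiring Readout starts after Budget Huddle ends — done with Budget Huddle.
Hiring Readout starts after Onboarding Meeting ends — done with Onboarding Meeting.
Safety Workshop starts exactly when Hiring Readout ends (back-to-back, no overlap) — done with Hiring Readout.
Safety Huddle starts before Safety Workshop ends → Safety Workshop and Safety Huddle overlap.
Compliance Standup starts before Safety Workshop ends → Safety Workshop and Compliance Standup overlap.
Pricing Session starts after Safety Workshop ends — done with Safety Workshop.
Compliance Standup starts before Safety Huddle ends → Safety Huddle and Compliance Standup overlap.
Pricing Session starts before Safety Huddle ends → Safety Huddle and Pricing Session overlap.
Vendor Debrief starts before Safety Huddle ends → Safety Huddle and Vendor Debrief overlap.
Pricing Session starts before Compliance Standup ends → Compliance Standup and Pricing Session overlap.
Vendor Debrief starts before Compliance Standup ends → Compliance Standup and Vendor Debrief overlap.
Vendor Debrief starts before Pricing Session ends → Pricing Session and Vendor Debrief overlap.

Budget Huddle & Onboarding Meeting, Budget Huddle & Pricing Briefing, Compliance Standup & Pricing Session, Compliance Standup & Safety Huddle, Compliance Standup & Safety Workshop, Compliance Standup & Vendor Debrief, Pricing Session & Safety Huddle, Pricing Session & Vendor Debrief, Safety Huddle & Safety Workshop, Safety Huddle & Vendor Debrief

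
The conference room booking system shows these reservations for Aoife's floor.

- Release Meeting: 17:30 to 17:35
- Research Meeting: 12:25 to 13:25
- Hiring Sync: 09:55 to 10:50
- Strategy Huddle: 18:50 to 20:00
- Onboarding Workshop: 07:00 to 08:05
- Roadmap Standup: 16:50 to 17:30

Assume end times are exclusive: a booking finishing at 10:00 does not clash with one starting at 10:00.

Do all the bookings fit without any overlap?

Yes

Sorted by start: Onboarding Workshop, Hiring Sync, Research Meeting, Roadmap Standup, Release Meeting, Strategy Huddle.
Hiring Sync starts after Onboarding Workshop ends, so Onboarding Workshop has no further overlaps.
Research Meeting starts after Hiring Sync ends, so Hiring Sync has no further overlaps.
Roadmap Standup starts after Research Meeting ends, so Research Meeting has no further overlaps.
Release Meeting starts exactly when Roadmap Standup ends (back-to-back, no overlap), so Roadmap Standup has no further overlaps.
Strategy Huddle starts after Release Meeting ends.
Every pair is clear; the schedule has no overlaps.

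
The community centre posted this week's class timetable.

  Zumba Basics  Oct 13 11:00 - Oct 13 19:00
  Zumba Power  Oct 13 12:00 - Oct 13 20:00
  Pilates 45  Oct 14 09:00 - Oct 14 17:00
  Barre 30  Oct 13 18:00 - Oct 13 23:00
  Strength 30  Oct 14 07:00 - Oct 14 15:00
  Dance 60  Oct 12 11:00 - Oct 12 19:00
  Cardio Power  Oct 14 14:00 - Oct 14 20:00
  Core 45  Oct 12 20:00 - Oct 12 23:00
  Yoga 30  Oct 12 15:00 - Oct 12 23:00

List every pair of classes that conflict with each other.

Barre 30 & Zumba Basics, Barre 30 & Zumba Power, Cardio Power & Pilates 45, Cardio Power & Strength 30, Core 45 & Yoga 30, Dance 60 & Yoga 30, Pilates 45 & Strength 30, Zumba Basics & Zumba Power

Sorted by start: Dance 60, Yoga 30, Core 45, Zumba Basics, Zumba Power, Barre 30, Strength 30, Pilates 45, Cardio Power.
Yoga 30 starts before Dance 60 ends → Dance 60 and Yoga 30 overlap.
Core 45 starts after Dance 60 ends; Dance 60 is clear from here.
Core 45 starts before Yoga 30 ends → Yoga 30 and Core 45 overlap.
Zumba Basics starts after Yoga 30 ends; Yoga 30 is clear from here.
Zumba Basics starts after Core 45 ends; Core 45 is clear from here.
Zumba Power starts before Zumba Basics ends → Zumba Basics and Zumba Power overlap.
Barre 30 starts before Zumba Basics ends → Zumba Basics and Barre 30 overlap.
Strength 30 starts after Zumba Basics ends; Zumba Basics is clear from here.
Barre 30 starts before Zumba Power ends → Zumba Power and Barre 30 overlap.
Strength 30 starts after Zumba Power ends; Zumba Power is clear from here.
Strength 30 starts after Barre 30 ends; Barre 30 is clear from here.
Pilates 45 starts before Strength 30 ends → Strength 30 and Pilates 45 overlap.
Cardio Power starts before Strength 30 ends → Strength 30 and Cardio Power overlap.
Cardio Power starts before Pilates 45 ends → Pilates 45 and Cardio Power overlap.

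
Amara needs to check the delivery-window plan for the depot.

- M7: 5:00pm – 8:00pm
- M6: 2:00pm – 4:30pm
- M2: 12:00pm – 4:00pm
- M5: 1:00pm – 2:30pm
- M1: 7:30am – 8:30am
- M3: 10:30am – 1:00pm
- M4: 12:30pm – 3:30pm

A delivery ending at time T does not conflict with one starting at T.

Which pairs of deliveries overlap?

Sorted by start: M1, M3, M2, M4, M5, M6, M7.
M3 starts after M1 ends — done with M1.
M2 starts before M3 ends → M3 and M2 overlap.
M4 starts before M3 ends → M3 and M4 overlap.
M5 starts exactly when M3 ends (back-to-back, no overlap) — done with M3.
M4 starts before M2 ends → M2 and M4 overlap.
M5 starts before M2 ends → M2 and M5 overlap.
M6 starts before M2 ends → M2 and M6 overlap.
M7 starts after M2 ends.
M5 starts before M4 ends → M4 and M5 overlap.
M6 starts before M4 ends → M4 and M6 overlap.
M7 starts after M4 ends.
M6 starts before M5 ends → M5 and M6 overlap.
M7 starts after M5 ends.
M7 starts after M6 ends.

M2 & M3, M2 & M4, M2 & M5, M2 & M6, M3 & M4, M4 & M5, M4 & M6, M5 & M6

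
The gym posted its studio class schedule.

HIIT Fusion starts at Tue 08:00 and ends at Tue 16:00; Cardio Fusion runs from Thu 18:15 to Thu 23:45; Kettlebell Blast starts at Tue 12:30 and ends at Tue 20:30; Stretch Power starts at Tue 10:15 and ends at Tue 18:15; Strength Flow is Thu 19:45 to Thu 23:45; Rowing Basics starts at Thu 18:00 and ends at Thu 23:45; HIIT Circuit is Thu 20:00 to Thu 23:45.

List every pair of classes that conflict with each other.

Check each pair: they overlap iff neither finishes before the other starts.
Sorted by start: HIIT Fusion, Stretch Power, Kettlebell Blast, Rowing Basics, Cardio Fusion, Strength Flow, HIIT Circuit.
Stretch Power starts before HIIT Fusion ends → HIIT Fusion and Stretch Power overlap.
Kettlebell Blast starts before HIIT Fusion ends → HIIT Fusion and Kettlebell Blast overlap.
Rowing Basics starts after HIIT Fusion ends, so HIIT Fusion has no further overlaps.
Kettlebell Blast starts before Stretch Power ends → Stretch Power and Kettlebell Blast overlap.
Rowing Basics starts after Stretch Power ends, so Stretch Power has no further overlaps.
Rowing Basics starts after Kettlebell Blast ends, so Kettlebell Blast has no further overlaps.
Cardio Fusion starts before Rowing Basics ends → Rowing Basics and Cardio Fusion overlap.
Strength Flow starts before Rowing Basics ends → Rowing Basics and Strength Flow overlap.
HIIT Circuit starts before Rowing Basics ends → Rowing Basics and HIIT Circuit overlap.
Strength Flow starts before Cardio Fusion ends → Cardio Fusion and Strength Flow overlap.
HIIT Circuit starts before Cardio Fusion ends → Cardio Fusion and HIIT Circuit overlap.
HIIT Circuit starts before Strength Flow ends → Strength Flow and HIIT Circuit overlap.

Cardio Fusion & HIIT Circuit, Cardio Fusion & Rowing Basics, Cardio Fusion & Strength Flow, HIIT Circuit & Rowing Basics, HIIT Circuit & Strength Flow, HIIT Fusion & Kettlebell Blast, HIIT Fusion & Stretch Power, Kettlebell Blast & Stretch Power, Rowing Basics & Strength Flow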